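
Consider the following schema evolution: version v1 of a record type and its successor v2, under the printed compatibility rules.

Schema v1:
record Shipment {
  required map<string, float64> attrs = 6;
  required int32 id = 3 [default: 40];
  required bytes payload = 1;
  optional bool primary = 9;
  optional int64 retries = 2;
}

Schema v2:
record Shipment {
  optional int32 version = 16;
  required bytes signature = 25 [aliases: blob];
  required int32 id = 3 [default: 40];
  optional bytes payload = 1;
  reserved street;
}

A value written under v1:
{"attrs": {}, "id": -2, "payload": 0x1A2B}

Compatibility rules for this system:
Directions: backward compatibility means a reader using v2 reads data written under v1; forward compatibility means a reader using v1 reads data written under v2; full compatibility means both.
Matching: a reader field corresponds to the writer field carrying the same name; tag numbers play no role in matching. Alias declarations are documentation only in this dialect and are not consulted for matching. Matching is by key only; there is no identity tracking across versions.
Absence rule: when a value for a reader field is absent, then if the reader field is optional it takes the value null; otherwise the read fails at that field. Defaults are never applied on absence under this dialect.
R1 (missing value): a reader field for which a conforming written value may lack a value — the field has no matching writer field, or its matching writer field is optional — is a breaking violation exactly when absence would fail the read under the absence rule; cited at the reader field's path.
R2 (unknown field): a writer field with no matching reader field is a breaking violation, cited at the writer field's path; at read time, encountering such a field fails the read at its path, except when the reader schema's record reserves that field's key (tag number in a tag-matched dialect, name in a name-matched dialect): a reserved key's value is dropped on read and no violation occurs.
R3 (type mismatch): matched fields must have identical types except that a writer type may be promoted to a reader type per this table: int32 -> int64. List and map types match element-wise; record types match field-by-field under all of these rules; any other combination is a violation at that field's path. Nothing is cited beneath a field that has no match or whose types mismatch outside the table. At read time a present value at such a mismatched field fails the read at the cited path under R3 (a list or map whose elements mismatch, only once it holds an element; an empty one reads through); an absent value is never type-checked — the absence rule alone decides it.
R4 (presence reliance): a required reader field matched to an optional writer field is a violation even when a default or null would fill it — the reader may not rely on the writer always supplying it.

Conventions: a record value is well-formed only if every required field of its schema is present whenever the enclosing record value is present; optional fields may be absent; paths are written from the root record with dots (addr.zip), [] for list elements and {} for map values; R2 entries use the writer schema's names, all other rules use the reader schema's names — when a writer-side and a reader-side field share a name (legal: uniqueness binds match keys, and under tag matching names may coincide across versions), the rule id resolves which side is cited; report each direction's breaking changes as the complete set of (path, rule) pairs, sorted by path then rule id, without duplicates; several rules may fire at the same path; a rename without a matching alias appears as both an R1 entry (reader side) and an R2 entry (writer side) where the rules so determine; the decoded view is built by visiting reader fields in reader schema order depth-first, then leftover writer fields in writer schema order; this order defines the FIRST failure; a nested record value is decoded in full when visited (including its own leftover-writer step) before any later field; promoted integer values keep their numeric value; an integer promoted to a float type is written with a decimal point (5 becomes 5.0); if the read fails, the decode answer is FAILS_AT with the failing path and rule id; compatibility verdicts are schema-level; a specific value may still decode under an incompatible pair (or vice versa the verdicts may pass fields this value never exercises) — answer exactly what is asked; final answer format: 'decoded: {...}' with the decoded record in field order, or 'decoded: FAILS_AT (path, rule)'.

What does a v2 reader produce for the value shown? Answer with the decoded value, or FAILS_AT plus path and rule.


arrows below run writer -> reader for Shipment
decoding the Shipment value with the v2 reader:
  version := null (not supplied -> null)
  read fails at signature under R1 (no fill)
  => FAILS_AT (signature, R1)
the rest of the Shipment diff is inert for this question:
  removed field primary from record Shipment -> changes Shipment's schema-level verdicts only — the decode of this value is the same
  removed field retries from record Shipment -> changes Shipment's schema-level verdicts only — the decode of this value is the same
  added field version to record Shipment: optional int32, tag 16 (in v2 it sits immediately before id) -> changes Shipment's schema-level verdicts only — the decode of this value is the same
  removed field attrs from record Shipment -> changes Shipment's schema-level verdicts only — the decode of this value is the same
  field payload in record Shipment: required changed to optional -> changes Shipment's schema-level verdicts only — the decode of this value is the same

decoded: FAILS_AT (signature, R1)


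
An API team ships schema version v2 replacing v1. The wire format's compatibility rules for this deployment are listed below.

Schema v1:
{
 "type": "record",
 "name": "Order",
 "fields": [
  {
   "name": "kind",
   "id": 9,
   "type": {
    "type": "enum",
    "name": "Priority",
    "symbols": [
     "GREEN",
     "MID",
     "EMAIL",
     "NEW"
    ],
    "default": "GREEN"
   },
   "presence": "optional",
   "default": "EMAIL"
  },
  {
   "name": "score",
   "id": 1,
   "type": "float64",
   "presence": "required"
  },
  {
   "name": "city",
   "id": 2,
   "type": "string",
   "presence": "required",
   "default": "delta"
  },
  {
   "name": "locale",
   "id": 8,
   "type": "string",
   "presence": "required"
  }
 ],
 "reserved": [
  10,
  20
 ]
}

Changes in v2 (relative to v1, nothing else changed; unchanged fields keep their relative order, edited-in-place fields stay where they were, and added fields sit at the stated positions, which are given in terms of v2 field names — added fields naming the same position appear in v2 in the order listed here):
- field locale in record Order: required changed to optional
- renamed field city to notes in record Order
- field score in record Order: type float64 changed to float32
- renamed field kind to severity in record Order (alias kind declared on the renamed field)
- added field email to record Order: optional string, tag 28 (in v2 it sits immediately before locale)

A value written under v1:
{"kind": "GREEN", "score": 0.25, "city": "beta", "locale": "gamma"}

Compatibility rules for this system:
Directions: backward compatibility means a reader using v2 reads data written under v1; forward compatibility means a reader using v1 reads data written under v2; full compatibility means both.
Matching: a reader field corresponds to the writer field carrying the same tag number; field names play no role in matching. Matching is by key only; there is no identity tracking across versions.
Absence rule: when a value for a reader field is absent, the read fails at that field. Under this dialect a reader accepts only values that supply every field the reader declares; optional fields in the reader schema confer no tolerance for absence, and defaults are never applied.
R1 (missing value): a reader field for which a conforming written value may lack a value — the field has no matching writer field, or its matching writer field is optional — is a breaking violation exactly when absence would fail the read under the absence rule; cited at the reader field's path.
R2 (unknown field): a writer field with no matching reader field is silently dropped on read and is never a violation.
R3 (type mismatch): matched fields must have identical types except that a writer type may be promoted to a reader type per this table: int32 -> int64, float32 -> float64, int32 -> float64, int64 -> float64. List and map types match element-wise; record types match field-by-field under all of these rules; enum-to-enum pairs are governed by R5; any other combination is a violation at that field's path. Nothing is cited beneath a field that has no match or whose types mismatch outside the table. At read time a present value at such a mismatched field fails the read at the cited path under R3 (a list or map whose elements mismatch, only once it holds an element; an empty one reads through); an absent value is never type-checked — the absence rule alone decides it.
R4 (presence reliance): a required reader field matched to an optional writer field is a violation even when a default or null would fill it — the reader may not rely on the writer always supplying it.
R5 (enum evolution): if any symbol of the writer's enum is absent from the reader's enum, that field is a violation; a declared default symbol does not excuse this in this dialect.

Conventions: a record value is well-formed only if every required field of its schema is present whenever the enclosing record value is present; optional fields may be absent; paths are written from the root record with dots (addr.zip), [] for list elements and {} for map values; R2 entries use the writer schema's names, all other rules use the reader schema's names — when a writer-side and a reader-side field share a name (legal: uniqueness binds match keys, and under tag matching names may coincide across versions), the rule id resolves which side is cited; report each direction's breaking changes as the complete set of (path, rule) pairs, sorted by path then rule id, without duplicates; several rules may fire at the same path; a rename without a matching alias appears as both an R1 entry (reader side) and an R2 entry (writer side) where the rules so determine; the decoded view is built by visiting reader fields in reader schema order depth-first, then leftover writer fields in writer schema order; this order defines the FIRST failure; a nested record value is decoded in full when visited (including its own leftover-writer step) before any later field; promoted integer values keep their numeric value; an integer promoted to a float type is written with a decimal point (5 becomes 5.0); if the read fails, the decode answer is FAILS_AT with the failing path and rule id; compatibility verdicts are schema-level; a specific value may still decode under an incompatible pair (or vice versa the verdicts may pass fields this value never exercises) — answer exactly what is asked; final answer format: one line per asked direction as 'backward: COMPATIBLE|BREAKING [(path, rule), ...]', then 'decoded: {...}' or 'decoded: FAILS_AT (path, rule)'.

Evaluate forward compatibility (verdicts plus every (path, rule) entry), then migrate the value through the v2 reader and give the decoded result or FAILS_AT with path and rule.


arrows below run writer -> reader for Order
forward pass over Order, reader schema v1, writer schema v2:
  kind <- severity (Priority -> Priority, writer optional)
  score <- score (float32 -> float64, writer required)
  city <- notes (string -> string, writer required)
  locale <- locale (string -> string, writer optional)
  writer field email has no reader counterpart
  breaking: (kind, R1)
  breaking: (locale, R1)
  breaking: (locale, R4)
  => 3 violation(s): forward is BREAKING for Order
decode (reader v2):
  severity := "GREEN" (from writer kind)
  read fails at score under R3
  => FAILS_AT (score, R3)
the rest of the Order diff is inert for this question:
  renamed field city to notes in record Order -> triggers nothing under Order's printed rules — same verdict
  renamed field kind to severity in record Order (alias kind declared on the renamed field) -> matters only for Order's backward compatibility — outside the asked direction
  added field email to record Order: optional string, tag 28 (in v2 it sits immediately before locale) -> matters only for Order's backward compatibility — outside the asked direction

forward: BREAKING [(kind, R1), (locale, R1), (locale, R4)]; decoded: FAILS_AT (score, R3)


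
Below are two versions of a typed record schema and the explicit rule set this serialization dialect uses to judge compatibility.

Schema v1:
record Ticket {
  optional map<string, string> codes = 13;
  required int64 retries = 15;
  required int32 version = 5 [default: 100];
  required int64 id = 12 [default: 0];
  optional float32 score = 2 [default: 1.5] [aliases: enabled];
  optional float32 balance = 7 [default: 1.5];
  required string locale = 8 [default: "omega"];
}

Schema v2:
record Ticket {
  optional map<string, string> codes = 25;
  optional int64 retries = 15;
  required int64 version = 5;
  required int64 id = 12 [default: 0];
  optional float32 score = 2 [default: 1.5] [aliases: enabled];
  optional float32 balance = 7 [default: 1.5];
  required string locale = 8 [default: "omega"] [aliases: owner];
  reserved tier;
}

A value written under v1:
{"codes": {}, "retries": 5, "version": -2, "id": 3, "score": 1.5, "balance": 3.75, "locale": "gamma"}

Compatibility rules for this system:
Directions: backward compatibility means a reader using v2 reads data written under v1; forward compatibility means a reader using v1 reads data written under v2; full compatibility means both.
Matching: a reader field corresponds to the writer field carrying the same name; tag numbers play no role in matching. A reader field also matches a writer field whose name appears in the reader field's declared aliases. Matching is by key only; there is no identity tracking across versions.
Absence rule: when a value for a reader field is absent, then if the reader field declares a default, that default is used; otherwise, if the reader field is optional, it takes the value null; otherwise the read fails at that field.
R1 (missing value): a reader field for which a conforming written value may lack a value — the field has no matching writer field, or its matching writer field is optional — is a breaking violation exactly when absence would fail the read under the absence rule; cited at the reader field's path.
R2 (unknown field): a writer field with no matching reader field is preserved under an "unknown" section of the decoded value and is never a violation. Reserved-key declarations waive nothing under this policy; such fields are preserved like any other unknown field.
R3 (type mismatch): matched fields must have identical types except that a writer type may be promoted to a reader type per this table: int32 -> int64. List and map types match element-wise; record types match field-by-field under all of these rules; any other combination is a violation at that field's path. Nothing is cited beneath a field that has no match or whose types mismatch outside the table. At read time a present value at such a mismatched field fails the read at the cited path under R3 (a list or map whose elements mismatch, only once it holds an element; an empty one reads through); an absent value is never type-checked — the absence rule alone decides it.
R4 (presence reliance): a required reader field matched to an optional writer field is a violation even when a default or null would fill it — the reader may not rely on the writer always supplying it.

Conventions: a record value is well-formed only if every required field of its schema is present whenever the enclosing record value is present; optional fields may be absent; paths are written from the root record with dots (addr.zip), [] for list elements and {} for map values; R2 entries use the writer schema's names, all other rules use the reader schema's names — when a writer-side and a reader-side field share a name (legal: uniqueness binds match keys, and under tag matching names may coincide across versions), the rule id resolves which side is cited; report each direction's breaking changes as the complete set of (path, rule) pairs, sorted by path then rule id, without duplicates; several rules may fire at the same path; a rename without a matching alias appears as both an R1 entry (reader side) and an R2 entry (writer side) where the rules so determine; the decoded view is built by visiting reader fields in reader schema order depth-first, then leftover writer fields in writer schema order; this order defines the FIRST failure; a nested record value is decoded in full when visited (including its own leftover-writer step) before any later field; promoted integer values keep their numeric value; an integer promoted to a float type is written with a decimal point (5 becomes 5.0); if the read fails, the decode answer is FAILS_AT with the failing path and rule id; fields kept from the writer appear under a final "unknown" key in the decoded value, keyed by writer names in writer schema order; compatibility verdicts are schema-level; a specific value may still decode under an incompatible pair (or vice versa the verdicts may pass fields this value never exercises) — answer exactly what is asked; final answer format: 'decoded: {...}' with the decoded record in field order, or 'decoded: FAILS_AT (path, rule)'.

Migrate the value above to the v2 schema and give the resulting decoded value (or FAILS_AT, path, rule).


each type pair in Ticket: writer, then reader
decoding the Ticket value with the v2 reader:
  codes := {}
  retries := 5
  version := -2 (int32 -> int64)
  id := 3
  score := 1.5
  balance := 3.75
  locale := "gamma"
  => decoded: {"codes": {}, "retries": 5, "version": -2, "id": 3, "score": 1.5, "balance": 3.75, "locale": "gamma"}
the other Ticket changes do not affect what is asked:
  field retries in record Ticket: required changed to optional -> matters for Ticket compatibility verdicts, not for this value's decode
  field codes in record Ticket: tag 13 changed to 25 -> fires no rule on Ticket under this dialect and leaves the result unchanged
  field version in record Ticket: type int32 changed to int64 (its default is dropped) -> matters for Ticket compatibility verdicts, not for this value's decode

decoded: {"codes": {}, "retries": 5, "version": -2, "id": 3, "score": 1.5, "balance": 3.75, "locale": "gamma"}


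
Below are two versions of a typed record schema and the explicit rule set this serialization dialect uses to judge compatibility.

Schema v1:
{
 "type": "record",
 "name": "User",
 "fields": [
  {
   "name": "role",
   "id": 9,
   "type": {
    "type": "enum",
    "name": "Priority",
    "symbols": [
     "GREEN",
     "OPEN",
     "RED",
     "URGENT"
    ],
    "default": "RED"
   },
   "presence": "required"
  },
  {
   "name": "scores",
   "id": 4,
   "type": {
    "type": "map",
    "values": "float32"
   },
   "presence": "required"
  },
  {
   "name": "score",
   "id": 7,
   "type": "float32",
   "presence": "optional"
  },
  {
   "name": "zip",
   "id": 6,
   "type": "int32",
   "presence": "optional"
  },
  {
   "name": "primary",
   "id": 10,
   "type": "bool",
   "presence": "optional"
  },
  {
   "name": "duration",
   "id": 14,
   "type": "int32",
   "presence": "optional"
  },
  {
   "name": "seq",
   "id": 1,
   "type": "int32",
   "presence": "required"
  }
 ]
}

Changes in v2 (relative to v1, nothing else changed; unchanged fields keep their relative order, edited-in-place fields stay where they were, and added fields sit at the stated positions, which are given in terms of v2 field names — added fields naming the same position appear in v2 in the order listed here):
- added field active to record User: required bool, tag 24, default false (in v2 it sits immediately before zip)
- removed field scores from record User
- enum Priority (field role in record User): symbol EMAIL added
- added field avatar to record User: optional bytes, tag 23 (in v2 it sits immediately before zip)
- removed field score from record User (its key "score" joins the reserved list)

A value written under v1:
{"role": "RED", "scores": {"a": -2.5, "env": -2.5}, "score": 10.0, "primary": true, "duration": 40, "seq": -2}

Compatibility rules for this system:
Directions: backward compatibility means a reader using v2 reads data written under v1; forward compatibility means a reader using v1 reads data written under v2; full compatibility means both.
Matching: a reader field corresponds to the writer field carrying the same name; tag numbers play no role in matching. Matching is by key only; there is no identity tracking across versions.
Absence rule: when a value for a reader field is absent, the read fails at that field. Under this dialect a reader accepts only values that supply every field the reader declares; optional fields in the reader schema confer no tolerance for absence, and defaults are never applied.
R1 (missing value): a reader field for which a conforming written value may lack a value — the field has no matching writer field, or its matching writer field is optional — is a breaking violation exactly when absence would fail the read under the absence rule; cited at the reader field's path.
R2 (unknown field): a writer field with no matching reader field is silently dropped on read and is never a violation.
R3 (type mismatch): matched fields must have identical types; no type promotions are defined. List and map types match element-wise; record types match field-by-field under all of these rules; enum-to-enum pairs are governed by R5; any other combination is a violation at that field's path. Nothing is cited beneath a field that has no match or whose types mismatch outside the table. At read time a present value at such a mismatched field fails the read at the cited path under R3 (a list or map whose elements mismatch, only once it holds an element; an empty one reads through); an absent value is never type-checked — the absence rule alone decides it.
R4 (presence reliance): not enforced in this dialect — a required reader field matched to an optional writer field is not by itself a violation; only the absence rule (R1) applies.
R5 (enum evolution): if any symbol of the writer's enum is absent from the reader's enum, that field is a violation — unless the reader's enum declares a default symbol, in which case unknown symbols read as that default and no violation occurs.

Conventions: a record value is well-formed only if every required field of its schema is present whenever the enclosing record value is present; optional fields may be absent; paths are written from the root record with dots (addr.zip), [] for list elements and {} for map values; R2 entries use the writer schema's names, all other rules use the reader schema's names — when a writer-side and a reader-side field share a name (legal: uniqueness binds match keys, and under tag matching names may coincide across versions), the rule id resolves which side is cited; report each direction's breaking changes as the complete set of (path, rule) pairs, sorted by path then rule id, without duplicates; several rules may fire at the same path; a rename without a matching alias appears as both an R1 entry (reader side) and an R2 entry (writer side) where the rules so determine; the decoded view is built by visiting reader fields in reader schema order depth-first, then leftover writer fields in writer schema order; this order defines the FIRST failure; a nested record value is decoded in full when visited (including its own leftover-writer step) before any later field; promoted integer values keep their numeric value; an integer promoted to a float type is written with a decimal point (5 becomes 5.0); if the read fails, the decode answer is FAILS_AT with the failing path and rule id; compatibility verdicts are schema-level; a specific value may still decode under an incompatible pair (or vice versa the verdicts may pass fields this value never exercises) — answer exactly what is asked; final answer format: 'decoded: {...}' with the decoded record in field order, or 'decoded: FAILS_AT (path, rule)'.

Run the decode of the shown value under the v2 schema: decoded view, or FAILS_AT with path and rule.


each type pair in User: writer, then reader
decode walk for User under reader schema v2:
  role := "RED"
  read fails at active under R1 (no fill)
  => FAILS_AT (active, R1)
diffs on User not affecting the asked answer:
  added field avatar to record User: optional bytes, tag 23 (in v2 it sits immediately before zip) -> affects the rule determinations only; this particular User value decodes identically
  removed field scores from record User -> affects the rule determinations only; this particular User value decodes identically
  enum Priority (field role in record User): symbol EMAIL added -> fires no rule on User under this dialect and leaves the result unchanged
  removed field score from record User (its key "score" joins the reserved list) -> affects the rule determinations only; this particular User value decodes identically

decoded: FAILS_AT (active, R1)


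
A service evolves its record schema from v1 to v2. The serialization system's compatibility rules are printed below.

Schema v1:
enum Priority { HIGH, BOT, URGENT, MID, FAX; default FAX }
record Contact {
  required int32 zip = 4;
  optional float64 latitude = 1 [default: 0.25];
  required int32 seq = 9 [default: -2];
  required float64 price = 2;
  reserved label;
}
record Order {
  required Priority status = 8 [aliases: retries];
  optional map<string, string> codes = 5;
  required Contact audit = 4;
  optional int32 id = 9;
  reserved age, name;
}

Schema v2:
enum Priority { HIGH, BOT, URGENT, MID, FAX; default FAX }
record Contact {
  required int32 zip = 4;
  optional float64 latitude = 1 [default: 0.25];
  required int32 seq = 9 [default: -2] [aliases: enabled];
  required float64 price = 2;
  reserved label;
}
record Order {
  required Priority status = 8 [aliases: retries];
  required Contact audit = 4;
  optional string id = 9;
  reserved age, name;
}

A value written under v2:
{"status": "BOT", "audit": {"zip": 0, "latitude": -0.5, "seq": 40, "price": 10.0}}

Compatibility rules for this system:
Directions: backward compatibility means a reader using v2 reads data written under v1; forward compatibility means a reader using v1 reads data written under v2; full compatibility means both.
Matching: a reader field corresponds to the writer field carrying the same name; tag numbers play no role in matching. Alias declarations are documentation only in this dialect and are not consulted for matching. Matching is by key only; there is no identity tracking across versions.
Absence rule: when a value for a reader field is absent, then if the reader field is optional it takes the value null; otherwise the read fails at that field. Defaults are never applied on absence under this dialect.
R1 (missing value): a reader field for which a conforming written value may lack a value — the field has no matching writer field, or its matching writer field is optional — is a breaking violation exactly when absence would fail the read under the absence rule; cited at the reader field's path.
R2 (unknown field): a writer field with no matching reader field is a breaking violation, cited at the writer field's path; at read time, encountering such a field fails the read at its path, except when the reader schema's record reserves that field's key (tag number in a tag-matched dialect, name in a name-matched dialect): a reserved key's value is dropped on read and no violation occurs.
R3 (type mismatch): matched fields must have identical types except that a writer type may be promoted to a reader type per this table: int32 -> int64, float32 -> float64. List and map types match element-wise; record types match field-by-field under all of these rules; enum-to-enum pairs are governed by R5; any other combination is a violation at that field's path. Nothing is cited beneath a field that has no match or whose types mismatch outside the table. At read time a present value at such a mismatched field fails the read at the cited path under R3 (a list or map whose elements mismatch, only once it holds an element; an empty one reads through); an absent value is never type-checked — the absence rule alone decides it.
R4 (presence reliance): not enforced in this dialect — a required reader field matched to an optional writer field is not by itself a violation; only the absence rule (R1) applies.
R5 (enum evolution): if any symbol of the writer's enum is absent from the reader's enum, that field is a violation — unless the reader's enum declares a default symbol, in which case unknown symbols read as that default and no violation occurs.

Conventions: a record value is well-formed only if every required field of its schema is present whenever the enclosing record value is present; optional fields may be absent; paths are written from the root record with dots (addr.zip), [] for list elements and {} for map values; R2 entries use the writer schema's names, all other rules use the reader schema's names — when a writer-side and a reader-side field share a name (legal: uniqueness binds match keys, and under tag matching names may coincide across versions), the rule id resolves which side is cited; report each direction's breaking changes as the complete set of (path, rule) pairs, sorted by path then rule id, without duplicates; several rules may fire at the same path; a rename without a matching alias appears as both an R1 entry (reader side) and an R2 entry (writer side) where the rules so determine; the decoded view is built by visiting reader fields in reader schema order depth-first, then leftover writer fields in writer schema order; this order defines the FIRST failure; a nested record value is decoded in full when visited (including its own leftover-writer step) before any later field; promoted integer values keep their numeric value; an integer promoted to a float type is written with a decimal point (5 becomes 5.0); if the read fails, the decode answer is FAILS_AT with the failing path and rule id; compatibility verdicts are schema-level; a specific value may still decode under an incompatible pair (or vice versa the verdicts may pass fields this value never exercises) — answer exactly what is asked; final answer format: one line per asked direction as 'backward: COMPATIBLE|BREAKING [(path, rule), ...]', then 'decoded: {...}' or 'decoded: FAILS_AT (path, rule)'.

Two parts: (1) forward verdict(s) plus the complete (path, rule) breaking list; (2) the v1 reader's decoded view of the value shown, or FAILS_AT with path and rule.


arrows below run writer -> reader for Order
forward on Order — v1 reading data written by v2:
  writer required, Priority -> Priority: reader status maps from writer status
  codes: no writer-side match
  writer required, Contact -> Contact: reader audit maps from writer audit
  writer optional, string -> int32: reader id maps from writer id
  writer required, int32 -> int32: reader audit.zip maps from writer audit.zip
  writer optional, float64 -> float64: reader audit.latitude maps from writer audit.latitude
  writer required, int32 -> int32: reader audit.seq maps from writer audit.seq
  writer required, float64 -> float64: reader audit.price maps from writer audit.price
  rule R3 violated at id
  => forward: BREAKING (1)
migrating the Order value to v1:
  status := "BOT"
  codes := null (not supplied -> null)
  audit.zip := 0
  audit.latitude := -0.5
  audit.seq := 40
  audit.price := 10.0
  id := null (not supplied -> null)
  => decoded: {"status": "BOT", "codes": null, "audit": {"zip": 0, "latitude": -0.5, "seq": 40, "price": 10.0}, "id": null}
the rest of the Order diff is inert for this question:
  removed field codes from record Order -> fires only in the backward direction of Order, which is not asked here

forward: BREAKING [(id, R3)]; decoded: {"status": "BOT", "codes": null, "audit": {"zip": 0, "latitude": -0.5, "seq": 40, "price": 10.0}, "id": null}


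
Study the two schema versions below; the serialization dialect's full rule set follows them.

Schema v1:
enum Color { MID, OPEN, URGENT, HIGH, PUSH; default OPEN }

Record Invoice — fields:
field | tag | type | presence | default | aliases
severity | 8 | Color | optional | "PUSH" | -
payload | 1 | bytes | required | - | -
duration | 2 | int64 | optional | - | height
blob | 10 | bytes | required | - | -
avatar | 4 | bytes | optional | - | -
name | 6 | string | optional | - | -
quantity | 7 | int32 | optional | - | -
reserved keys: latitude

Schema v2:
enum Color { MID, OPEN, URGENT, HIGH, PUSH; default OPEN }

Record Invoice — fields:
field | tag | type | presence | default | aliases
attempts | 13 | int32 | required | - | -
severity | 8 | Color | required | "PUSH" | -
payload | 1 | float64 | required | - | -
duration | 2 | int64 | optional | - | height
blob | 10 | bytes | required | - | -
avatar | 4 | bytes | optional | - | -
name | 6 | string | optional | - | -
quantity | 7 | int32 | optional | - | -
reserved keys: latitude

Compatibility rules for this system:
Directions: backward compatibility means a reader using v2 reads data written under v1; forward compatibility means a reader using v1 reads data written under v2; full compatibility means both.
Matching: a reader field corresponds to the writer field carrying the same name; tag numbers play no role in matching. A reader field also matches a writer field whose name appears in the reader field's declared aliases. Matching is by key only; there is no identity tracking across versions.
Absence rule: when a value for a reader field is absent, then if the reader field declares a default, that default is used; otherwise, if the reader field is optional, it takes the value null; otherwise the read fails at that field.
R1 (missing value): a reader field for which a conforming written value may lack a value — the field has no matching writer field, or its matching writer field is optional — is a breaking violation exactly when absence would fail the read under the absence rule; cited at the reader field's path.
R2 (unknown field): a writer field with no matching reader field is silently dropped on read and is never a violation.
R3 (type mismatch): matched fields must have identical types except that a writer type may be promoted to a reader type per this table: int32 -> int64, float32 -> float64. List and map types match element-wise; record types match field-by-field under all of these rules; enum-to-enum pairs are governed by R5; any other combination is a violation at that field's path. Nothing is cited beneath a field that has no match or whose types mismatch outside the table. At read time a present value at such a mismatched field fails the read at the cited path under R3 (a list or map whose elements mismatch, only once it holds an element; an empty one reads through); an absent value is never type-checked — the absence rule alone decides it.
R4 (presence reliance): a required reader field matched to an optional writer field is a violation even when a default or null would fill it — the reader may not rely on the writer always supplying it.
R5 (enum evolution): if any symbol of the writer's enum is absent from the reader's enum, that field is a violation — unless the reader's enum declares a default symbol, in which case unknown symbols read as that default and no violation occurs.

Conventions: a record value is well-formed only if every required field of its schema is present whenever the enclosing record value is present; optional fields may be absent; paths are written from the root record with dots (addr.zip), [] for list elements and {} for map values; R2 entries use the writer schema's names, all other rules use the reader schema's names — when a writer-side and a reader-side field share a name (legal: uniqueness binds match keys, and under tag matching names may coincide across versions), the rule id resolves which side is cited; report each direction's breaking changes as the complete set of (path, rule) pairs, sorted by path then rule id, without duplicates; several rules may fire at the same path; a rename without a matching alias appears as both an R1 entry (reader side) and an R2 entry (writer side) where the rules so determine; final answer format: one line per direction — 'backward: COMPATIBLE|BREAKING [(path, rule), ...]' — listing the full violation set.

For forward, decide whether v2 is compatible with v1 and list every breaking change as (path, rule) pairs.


forward: BREAKING [(payload, R3)]

the writer's type comes first in each Invoice pair
forward for Invoice (reader v1, writer v2):
  severity <- severity (Color -> Color, writer required)
  payload <- payload (float64 -> bytes, writer required)
  duration <- duration (int64 -> int64, writer optional)
  blob <- blob (bytes -> bytes, writer required)
  avatar <- avatar (bytes -> bytes, writer optional)
  name <- name (string -> string, writer optional)
  quantity <- quantity (int32 -> int32, writer optional)
  leftover writer field: attempts
  rule R3 violated at payload
  forward on Invoice therefore BREAKING (1)
remaining Invoice differences; none change what is asked:
  field severity in record Invoice: optional changed to required -> its effect on Invoice is confined to the backward direction, not asked
  added field attempts to record Invoice: required int32, tag 13 (in v2 it sits immediately before severity) -> its effect on Invoice is confined to the backward direction, not asked


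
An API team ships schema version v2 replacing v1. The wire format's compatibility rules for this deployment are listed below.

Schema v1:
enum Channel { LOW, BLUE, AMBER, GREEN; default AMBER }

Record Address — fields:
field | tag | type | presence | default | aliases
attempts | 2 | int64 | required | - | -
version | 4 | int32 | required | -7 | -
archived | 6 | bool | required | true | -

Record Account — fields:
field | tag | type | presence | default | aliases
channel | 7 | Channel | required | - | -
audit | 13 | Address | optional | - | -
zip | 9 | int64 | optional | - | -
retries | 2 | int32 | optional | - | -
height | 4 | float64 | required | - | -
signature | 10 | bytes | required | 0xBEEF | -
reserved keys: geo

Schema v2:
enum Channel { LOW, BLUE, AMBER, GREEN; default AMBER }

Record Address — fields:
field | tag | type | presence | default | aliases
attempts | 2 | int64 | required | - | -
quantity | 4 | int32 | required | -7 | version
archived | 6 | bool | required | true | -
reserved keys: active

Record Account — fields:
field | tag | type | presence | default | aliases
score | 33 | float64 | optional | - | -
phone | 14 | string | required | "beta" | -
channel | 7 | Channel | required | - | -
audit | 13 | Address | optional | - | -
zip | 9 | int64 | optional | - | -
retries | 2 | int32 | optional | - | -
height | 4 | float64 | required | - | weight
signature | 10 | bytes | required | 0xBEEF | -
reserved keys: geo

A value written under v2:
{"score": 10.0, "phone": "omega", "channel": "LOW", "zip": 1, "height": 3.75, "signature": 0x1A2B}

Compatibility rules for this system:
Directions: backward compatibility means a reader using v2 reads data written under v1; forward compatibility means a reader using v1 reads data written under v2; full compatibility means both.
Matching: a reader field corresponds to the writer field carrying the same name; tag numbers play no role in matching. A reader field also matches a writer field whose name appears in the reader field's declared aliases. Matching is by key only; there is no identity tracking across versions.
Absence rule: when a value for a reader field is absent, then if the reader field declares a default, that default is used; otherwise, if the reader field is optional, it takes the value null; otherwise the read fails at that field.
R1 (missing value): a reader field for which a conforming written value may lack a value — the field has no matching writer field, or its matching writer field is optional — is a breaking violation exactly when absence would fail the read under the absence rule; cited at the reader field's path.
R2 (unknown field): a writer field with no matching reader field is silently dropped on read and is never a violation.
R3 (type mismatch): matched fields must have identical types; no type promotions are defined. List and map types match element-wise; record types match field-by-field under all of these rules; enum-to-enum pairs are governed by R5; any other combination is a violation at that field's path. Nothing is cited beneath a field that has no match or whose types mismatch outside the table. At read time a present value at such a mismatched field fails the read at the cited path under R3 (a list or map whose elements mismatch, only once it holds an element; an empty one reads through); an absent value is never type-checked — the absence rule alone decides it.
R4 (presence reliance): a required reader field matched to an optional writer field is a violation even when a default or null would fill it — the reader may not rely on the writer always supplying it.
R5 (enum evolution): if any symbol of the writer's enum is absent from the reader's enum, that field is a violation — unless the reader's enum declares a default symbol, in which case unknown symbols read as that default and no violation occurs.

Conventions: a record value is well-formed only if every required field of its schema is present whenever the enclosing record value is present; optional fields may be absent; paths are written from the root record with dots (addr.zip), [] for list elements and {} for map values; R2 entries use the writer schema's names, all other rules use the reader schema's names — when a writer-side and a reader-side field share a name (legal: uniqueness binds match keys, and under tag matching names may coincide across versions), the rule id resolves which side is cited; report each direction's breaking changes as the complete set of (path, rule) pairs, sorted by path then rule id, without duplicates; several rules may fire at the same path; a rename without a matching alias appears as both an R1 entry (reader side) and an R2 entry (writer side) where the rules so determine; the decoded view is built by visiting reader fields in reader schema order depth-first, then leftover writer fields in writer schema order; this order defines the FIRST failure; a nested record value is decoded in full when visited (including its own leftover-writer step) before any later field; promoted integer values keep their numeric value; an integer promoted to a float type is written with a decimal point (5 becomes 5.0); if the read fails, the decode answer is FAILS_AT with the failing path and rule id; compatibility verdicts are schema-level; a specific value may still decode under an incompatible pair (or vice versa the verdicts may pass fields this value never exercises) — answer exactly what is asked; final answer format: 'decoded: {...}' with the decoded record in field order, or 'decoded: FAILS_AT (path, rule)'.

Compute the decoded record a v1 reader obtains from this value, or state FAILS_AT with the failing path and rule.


decoded: {"channel": "LOW", "audit": null, "zip": 1, "retries": null, "height": 3.75, "signature": 0x1A2B}

arrows below run writer -> reader for Account
decode walk for Account under reader schema v1:
  channel := "LOW"
  audit := null (absent, optional -> null)
  zip := 1
  retries := null (absent, optional -> null)
  height := 3.75
  signature := 0x1A2B
  writer score: unknown -> dropped
  writer phone: unknown -> dropped
  => decoded: {"channel": "LOW", "audit": null, "zip": 1, "retries": null, "height": 3.75, "signature": 0x1A2B}
ruling out the remaining Account differences:
  added field score to record Account: optional float64, tag 33 (in v2 it sits immediately before channel) -> fires no rule on Account under this dialect and leaves the result unchanged
  renamed field version to quantity in record Address (alias version declared on the renamed field) -> fires no rule on Account under this dialect and leaves the result unchanged
  added field phone to record Account: required string, tag 14, default "beta" (in v2 it sits immediately before channel) -> fires no rule on Account under this dialect and leaves the result unchanged
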